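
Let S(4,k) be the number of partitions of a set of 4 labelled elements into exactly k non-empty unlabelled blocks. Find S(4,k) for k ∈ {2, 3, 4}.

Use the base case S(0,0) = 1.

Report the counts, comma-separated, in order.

7, 6, 1

i=1: T(1,1)=1+1·0=1
i=2: T(2,1)=0+1·1=1 | T(2,2)=1+2·0=1
i=3: T(3,1)=0+1·1=1 | T(3,2)=1+2·1=3 | T(3,3)=1+3·0=1
i=4: T(4,2)=1+2·3=7 | T(4,3)=3+3·1=6 | T(4,4)=1+4·0=1
Read S(4,2) = 7, S(4,3) = 6, S(4,4) = 1.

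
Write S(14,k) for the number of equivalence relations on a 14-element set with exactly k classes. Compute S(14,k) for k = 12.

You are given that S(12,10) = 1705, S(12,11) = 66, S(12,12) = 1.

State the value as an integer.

i=13: T(13,11)=1705+11·66=2431 | T(13,12)=66+12·1=78
i=14: T(14,12)=2431+12·78=3367
Read S(14,12) = 3367.

3367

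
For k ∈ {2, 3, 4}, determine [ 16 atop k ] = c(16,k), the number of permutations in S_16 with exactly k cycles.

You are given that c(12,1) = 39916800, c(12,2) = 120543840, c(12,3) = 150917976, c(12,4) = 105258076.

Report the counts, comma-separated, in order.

4339163001600, 6165817614720, 5056995703824

r13: T_13,1=12×39916800+0=479001600; T_13,2=12×120543840+39916800=1486442880; T_13,3=12×150917976+120543840=1931559552; T_13,4=12×105258076+150917976=1414014888
r14: T_14,1=13×479001600+0=6227020800; T_14,2=13×1486442880+479001600=19802759040; T_14,3=13×1931559552+1486442880=26596717056; T_14,4=13×1414014888+1931559552=20313753096
r15: T_15,1=14×6227020800+0=87178291200; T_15,2=14×19802759040+6227020800=283465647360; T_15,3=14×26596717056+19802759040=392156797824; T_15,4=14×20313753096+26596717056=310989260400
r16: T_16,2=15×283465647360+87178291200=4339163001600; T_16,3=15×392156797824+283465647360=6165817614720; T_16,4=15×310989260400+392156797824=5056995703824
Read c(16,2) = 4339163001600, c(16,3) = 6165817614720, c(16,4) = 5056995703824.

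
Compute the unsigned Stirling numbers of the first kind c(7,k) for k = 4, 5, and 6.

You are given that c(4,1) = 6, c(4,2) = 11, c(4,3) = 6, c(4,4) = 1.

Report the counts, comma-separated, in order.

@5  (5,2):11·4+6→50, (5,3):6·4+11→35, (5,4):1·4+6→10, (5,5):0·4+1→1
@6  (6,3):35·5+50→225, (6,4):10·5+35→85, (6,5):1·5+10→15, (6,6):0·5+1→1
@7  (7,4):85·6+225→735, (7,5):15·6+85→175, (7,6):1·6+15→21
Read c(7,4) = 735, c(7,5) = 175, c(7,6) = 21.

735, 175, 21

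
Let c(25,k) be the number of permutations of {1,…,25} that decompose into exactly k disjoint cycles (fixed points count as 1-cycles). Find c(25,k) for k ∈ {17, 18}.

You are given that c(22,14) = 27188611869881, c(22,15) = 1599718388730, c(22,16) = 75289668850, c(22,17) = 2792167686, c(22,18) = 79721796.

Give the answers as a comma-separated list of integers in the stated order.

i=23: T(23,15)=27188611869881+22·1599718388730=62382416421941 | T(23,16)=1599718388730+22·75289668850=3256091103430 | T(23,17)=75289668850+22·2792167686=136717357942 | T(23,18)=2792167686+22·79721796=4546047198
i=24: T(24,16)=62382416421941+23·3256091103430=137272511800831 | T(24,17)=3256091103430+23·136717357942=6400590336096 | T(24,18)=136717357942+23·4546047198=241276443496
i=25: T(25,17)=137272511800831+24·6400590336096=290886679867135 | T(25,18)=6400590336096+24·241276443496=12191224980000
Read c(25,17) = 290886679867135, c(25,18) = 12191224980000.

290886679867135, 12191224980000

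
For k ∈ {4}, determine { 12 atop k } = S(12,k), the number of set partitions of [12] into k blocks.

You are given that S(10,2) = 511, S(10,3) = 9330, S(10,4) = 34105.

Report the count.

r11: T_11,3=3×9330+511=28501; T_11,4=4×34105+9330=145750
r12: T_12,4=4×145750+28501=611501
Read S(12,4) = 611501.

611501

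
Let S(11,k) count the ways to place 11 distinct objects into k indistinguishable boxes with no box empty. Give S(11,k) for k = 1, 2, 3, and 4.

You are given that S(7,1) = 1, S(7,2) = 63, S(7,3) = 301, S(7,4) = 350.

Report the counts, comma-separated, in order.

@8  (8,1):1·1+0→1, (8,2):63·2+1→127, (8,3):301·3+63→966, (8,4):350·4+301→1701
@9  (9,1):1·1+0→1, (9,2):127·2+1→255, (9,3):966·3+127→3025, (9,4):1701·4+966→7770
@10  (10,1):1·1+0→1, (10,2):255·2+1→511, (10,3):3025·3+255→9330, (10,4):7770·4+3025→34105
@11  (11,1):1·1+0→1, (11,2):511·2+1→1023, (11,3):9330·3+511→28501, (11,4):34105·4+9330→145750
Read S(11,1) = 1, S(11,2) = 1023, S(11,3) = 28501, S(11,4) = 145750.

1, 1023, 28501, 145750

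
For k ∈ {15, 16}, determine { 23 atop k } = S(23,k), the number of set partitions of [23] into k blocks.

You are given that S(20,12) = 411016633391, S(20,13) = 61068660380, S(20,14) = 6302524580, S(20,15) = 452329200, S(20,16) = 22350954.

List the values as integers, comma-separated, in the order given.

8479404429331, 762361127264

@21  (21,13):61068660380·13+411016633391→1204909218331, (21,14):6302524580·14+61068660380→149304004500, (21,15):452329200·15+6302524580→13087462580, (21,16):22350954·16+452329200→809944464
@22  (22,14):149304004500·14+1204909218331→3295165281331, (22,15):13087462580·15+149304004500→345615943200, (22,16):809944464·16+13087462580→26046574004
@23  (23,15):345615943200·15+3295165281331→8479404429331, (23,16):26046574004·16+345615943200→762361127264
Read S(23,15) = 8479404429331, S(23,16) = 762361127264.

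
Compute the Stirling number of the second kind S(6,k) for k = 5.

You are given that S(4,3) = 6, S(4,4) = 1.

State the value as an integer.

15

[5] T[5,4]:4*1+6=10 · T[5,5]:5*0+1=1
[6] T[6,5]:5*1+10=15
Read S(6,5) = 15.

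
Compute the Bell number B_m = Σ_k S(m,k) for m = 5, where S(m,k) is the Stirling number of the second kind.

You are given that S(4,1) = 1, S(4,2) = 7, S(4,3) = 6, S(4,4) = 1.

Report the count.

i=5: T(5,1)=0+1·1=1 | T(5,2)=1+2·7=15 | T(5,3)=7+3·6=25 | T(5,4)=6+4·1=10 | T(5,5)=1+5·0=1
B_5 = ΣS(5,k) = 1+15+25+10+1 = 52

52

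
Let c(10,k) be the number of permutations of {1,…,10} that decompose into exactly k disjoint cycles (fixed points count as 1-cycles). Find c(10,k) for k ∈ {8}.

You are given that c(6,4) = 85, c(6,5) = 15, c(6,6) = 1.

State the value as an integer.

r7: T_7,5=6×15+85=175; T_7,6=6×1+15=21; T_7,7=6×0+1=1
r8: T_8,6=7×21+175=322; T_8,7=7×1+21=28; T_8,8=7×0+1=1
r9: T_9,7=8×28+322=546; T_9,8=8×1+28=36
r10: T_10,8=9×36+546=870
Read c(10,8) = 870.

870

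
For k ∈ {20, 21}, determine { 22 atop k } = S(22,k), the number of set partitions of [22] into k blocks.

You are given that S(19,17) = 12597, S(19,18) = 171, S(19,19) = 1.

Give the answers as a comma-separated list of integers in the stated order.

i=20: T(20,18)=12597+18·171=15675 | T(20,19)=171+19·1=190 | T(20,20)=1+20·0=1
i=21: T(21,19)=15675+19·190=19285 | T(21,20)=190+20·1=210 | T(21,21)=1+21·0=1
i=22: T(22,20)=19285+20·210=23485 | T(22,21)=210+21·1=231
Read S(22,20) = 23485, S(22,21) = 231.

23485, 231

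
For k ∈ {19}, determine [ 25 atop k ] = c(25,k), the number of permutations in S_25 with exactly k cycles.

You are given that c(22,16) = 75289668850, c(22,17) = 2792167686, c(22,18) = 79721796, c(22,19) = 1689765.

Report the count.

414908513800

row 23: T[23][17]=22·2792167686+75289668850=136717357942  T[23][18]=22·79721796+2792167686=4546047198  T[23][19]=22·1689765+79721796=116896626
row 24: T[24][18]=23·4546047198+136717357942=241276443496  T[24][19]=23·116896626+4546047198=7234669596
row 25: T[25][19]=24·7234669596+241276443496=414908513800
Read c(25,19) = 414908513800.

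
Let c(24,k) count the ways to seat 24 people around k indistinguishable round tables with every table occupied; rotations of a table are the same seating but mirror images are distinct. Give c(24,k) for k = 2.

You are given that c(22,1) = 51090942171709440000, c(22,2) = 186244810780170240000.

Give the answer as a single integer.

row 23: T[23][1]=22·51090942171709440000+0=1124000727777607680000  T[23][2]=22·186244810780170240000+51090942171709440000=4148476779335454720000
row 24: T[24][2]=23·4148476779335454720000+1124000727777607680000=96538966652493066240000
Read c(24,2) = 96538966652493066240000.

96538966652493066240000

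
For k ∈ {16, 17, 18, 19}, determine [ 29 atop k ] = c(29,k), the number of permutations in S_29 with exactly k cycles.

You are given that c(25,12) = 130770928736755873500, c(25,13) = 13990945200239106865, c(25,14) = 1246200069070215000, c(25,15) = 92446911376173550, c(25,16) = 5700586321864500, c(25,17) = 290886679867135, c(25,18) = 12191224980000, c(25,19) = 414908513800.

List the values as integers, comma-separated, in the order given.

16532187926098943672490, 1101911578045922391915, 62656135265695354110, 3031400077459516035

i=26: T(26,13)=130770928736755873500+25·13990945200239106865=480544558742733545125 | T(26,14)=13990945200239106865+25·1246200069070215000=45145946926994481865 | T(26,15)=1246200069070215000+25·92446911376173550=3557372853474553750 | T(26,16)=92446911376173550+25·5700586321864500=234961569422786050 | T(26,17)=5700586321864500+25·290886679867135=12972753318542875 | T(26,18)=290886679867135+25·12191224980000=595667304367135 | T(26,19)=12191224980000+25·414908513800=22563937825000
i=27: T(27,14)=480544558742733545125+26·45145946926994481865=1654339178844590073615 | T(27,15)=45145946926994481865+26·3557372853474553750=137637641117332879365 | T(27,16)=3557372853474553750+26·234961569422786050=9666373658466991050 | T(27,17)=234961569422786050+26·12972753318542875=572253155704900800 | T(27,18)=12972753318542875+26·595667304367135=28460103232088385 | T(27,19)=595667304367135+26·22563937825000=1182329687817135
i=28: T(28,15)=1654339178844590073615+27·137637641117332879365=5370555489012577816470 | T(28,16)=137637641117332879365+27·9666373658466991050=398629729895941637715 | T(28,17)=9666373658466991050+27·572253155704900800=25117208862499312650 | T(28,18)=572253155704900800+27·28460103232088385=1340675942971287195 | T(28,19)=28460103232088385+27·1182329687817135=60383004803151030
i=29: T(29,16)=5370555489012577816470+28·398629729895941637715=16532187926098943672490 | T(29,17)=398629729895941637715+28·25117208862499312650=1101911578045922391915 | T(29,18)=25117208862499312650+28·1340675942971287195=62656135265695354110 | T(29,19)=1340675942971287195+28·60383004803151030=3031400077459516035
Read c(29,16) = 16532187926098943672490, c(29,17) = 1101911578045922391915, c(29,18) = 62656135265695354110, c(29,19) = 3031400077459516035.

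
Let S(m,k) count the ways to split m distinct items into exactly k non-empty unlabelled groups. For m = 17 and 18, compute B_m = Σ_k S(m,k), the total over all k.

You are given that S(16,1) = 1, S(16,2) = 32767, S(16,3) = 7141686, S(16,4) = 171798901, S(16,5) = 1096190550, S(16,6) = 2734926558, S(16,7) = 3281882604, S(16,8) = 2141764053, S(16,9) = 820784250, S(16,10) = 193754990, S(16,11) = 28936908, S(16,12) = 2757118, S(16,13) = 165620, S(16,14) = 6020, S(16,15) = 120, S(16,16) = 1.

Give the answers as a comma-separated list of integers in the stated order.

82864869804, 682076806159

i=17: T(17,1)=0+1·1=1 | T(17,2)=1+2·32767=65535 | T(17,3)=32767+3·7141686=21457825 | T(17,4)=7141686+4·171798901=694337290 | T(17,5)=171798901+5·1096190550=5652751651 | T(17,6)=1096190550+6·2734926558=17505749898 | T(17,7)=2734926558+7·3281882604=25708104786 | T(17,8)=3281882604+8·2141764053=20415995028 | T(17,9)=2141764053+9·820784250=9528822303 | T(17,10)=820784250+10·193754990=2758334150 | T(17,11)=193754990+11·28936908=512060978 | T(17,12)=28936908+12·2757118=62022324 | T(17,13)=2757118+13·165620=4910178 | T(17,14)=165620+14·6020=249900 | T(17,15)=6020+15·120=7820 | T(17,16)=120+16·1=136 | T(17,17)=1+17·0=1
i=18: T(18,1)=0+1·1=1 | T(18,2)=1+2·65535=131071 | T(18,3)=65535+3·21457825=64439010 | T(18,4)=21457825+4·694337290=2798806985 | T(18,5)=694337290+5·5652751651=28958095545 | T(18,6)=5652751651+6·17505749898=110687251039 | T(18,7)=17505749898+7·25708104786=197462483400 | T(18,8)=25708104786+8·20415995028=189036065010 | T(18,9)=20415995028+9·9528822303=106175395755 | T(18,10)=9528822303+10·2758334150=37112163803 | T(18,11)=2758334150+11·512060978=8391004908 | T(18,12)=512060978+12·62022324=1256328866 | T(18,13)=62022324+13·4910178=125854638 | T(18,14)=4910178+14·249900=8408778 | T(18,15)=249900+15·7820=367200 | T(18,16)=7820+16·136=9996 | T(18,17)=136+17·1=153 | T(18,18)=1+18·0=1
B_17 = ΣS(17,k) = 1+65535+21457825+694337290+5652751651+17505749898+25708104786+20415995028+9528822303+2758334150+512060978+62022324+4910178+249900+7820+136+1 = 82864869804
B_18 = ΣS(18,k) = 1+131071+64439010+2798806985+28958095545+110687251039+197462483400+189036065010+106175395755+37112163803+8391004908+1256328866+125854638+8408778+367200+9996+153+1 = 682076806159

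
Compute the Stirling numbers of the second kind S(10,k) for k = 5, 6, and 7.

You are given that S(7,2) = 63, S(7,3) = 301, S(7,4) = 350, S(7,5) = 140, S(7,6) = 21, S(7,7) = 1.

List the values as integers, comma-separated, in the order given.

@8  (8,3):301·3+63→966, (8,4):350·4+301→1701, (8,5):140·5+350→1050, (8,6):21·6+140→266, (8,7):1·7+21→28
@9  (9,4):1701·4+966→7770, (9,5):1050·5+1701→6951, (9,6):266·6+1050→2646, (9,7):28·7+266→462
@10  (10,5):6951·5+7770→42525, (10,6):2646·6+6951→22827, (10,7):462·7+2646→5880
Read S(10,5) = 42525, S(10,6) = 22827, S(10,7) = 5880.

42525, 22827, 5880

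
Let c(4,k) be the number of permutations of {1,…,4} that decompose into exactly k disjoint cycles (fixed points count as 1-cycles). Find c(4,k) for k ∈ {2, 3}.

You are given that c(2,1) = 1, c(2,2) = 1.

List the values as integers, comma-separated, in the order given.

i=3: T(3,1)=0+2·1=2 | T(3,2)=1+2·1=3 | T(3,3)=1+2·0=1
i=4: T(4,2)=2+3·3=11 | T(4,3)=3+3·1=6
Read c(4,2) = 11, c(4,3) = 6.

11, 6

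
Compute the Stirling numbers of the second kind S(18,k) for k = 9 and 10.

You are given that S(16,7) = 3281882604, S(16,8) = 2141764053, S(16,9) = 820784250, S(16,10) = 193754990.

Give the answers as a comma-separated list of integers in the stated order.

106175395755, 37112163803

row 17: T[17][8]=8·2141764053+3281882604=20415995028  T[17][9]=9·820784250+2141764053=9528822303  T[17][10]=10·193754990+820784250=2758334150
row 18: T[18][9]=9·9528822303+20415995028=106175395755  T[18][10]=10·2758334150+9528822303=37112163803
Read S(18,9) = 106175395755, S(18,10) = 37112163803.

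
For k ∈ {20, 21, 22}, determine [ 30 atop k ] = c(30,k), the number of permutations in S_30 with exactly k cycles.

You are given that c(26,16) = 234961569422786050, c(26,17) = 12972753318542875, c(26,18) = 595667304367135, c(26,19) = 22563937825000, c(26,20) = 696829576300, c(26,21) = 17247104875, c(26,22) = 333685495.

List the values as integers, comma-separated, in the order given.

i=27: T(27,17)=234961569422786050+26·12972753318542875=572253155704900800 | T(27,18)=12972753318542875+26·595667304367135=28460103232088385 | T(27,19)=595667304367135+26·22563937825000=1182329687817135 | T(27,20)=22563937825000+26·696829576300=40681506808800 | T(27,21)=696829576300+26·17247104875=1145254303050 | T(27,22)=17247104875+26·333685495=25922927745
i=28: T(28,18)=572253155704900800+27·28460103232088385=1340675942971287195 | T(28,19)=28460103232088385+27·1182329687817135=60383004803151030 | T(28,20)=1182329687817135+27·40681506808800=2280730371654735 | T(28,21)=40681506808800+27·1145254303050=71603372991150 | T(28,22)=1145254303050+27·25922927745=1845173352165
i=29: T(29,19)=1340675942971287195+28·60383004803151030=3031400077459516035 | T(29,20)=60383004803151030+28·2280730371654735=124243455209483610 | T(29,21)=2280730371654735+28·71603372991150=4285624815406935 | T(29,22)=71603372991150+28·1845173352165=123268226851770
i=30: T(30,20)=3031400077459516035+29·124243455209483610=6634460278534540725 | T(30,21)=124243455209483610+29·4285624815406935=248526574856284725 | T(30,22)=4285624815406935+29·123268226851770=7860403394108265
Read c(30,20) = 6634460278534540725, c(30,21) = 248526574856284725, c(30,22) = 7860403394108265.

6634460278534540725, 248526574856284725, 7860403394108265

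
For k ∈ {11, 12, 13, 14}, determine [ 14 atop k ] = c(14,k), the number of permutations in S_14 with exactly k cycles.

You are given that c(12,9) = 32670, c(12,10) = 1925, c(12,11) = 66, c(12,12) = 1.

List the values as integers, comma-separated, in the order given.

91091, 3731, 91, 1

@13  (13,10):1925·12+32670→55770, (13,11):66·12+1925→2717, (13,12):1·12+66→78, (13,13):0·12+1→1
@14  (14,11):2717·13+55770→91091, (14,12):78·13+2717→3731, (14,13):1·13+78→91, (14,14):0·13+1→1
Read c(14,11) = 91091, c(14,12) = 3731, c(14,13) = 91, c(14,14) = 1.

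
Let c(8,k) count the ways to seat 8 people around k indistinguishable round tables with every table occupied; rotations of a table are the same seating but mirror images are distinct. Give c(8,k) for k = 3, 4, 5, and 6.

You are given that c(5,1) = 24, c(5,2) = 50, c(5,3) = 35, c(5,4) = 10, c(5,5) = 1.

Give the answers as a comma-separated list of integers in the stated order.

13132, 6769, 1960, 322

@6  (6,1):24·5+0→120, (6,2):50·5+24→274, (6,3):35·5+50→225, (6,4):10·5+35→85, (6,5):1·5+10→15, (6,6):0·5+1→1
@7  (7,2):274·6+120→1764, (7,3):225·6+274→1624, (7,4):85·6+225→735, (7,5):15·6+85→175, (7,6):1·6+15→21
@8  (8,3):1624·7+1764→13132, (8,4):735·7+1624→6769, (8,5):175·7+735→1960, (8,6):21·7+175→322
Read c(8,3) = 13132, c(8,4) = 6769, c(8,5) = 1960, c(8,6) = 322.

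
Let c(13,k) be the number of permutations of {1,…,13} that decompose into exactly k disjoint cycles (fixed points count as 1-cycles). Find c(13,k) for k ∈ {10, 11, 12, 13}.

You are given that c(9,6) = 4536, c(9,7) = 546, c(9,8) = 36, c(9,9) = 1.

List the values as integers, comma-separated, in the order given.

[10] T[10,7]:9*546+4536=9450 · T[10,8]:9*36+546=870 · T[10,9]:9*1+36=45 · T[10,10]:9*0+1=1
[11] T[11,8]:10*870+9450=18150 · T[11,9]:10*45+870=1320 · T[11,10]:10*1+45=55 · T[11,11]:10*0+1=1
[12] T[12,9]:11*1320+18150=32670 · T[12,10]:11*55+1320=1925 · T[12,11]:11*1+55=66 · T[12,12]:11*0+1=1
[13] T[13,10]:12*1925+32670=55770 · T[13,11]:12*66+1925=2717 · T[13,12]:12*1+66=78 · T[13,13]:12*0+1=1
Read c(13,10) = 55770, c(13,11) = 2717, c(13,12) = 78, c(13,13) = 1.

55770, 2717, 78, 1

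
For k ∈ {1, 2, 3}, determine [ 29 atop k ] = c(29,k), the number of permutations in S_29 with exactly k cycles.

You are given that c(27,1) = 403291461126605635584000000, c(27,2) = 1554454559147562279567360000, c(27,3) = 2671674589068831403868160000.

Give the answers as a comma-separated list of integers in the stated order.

304888344611713860501504000000, 1197348677077520393310044160000, 2105684281550279072336117760000

row 28: T[28][1]=27·403291461126605635584000000+0=10888869450418352160768000000  T[28][2]=27·1554454559147562279567360000+403291461126605635584000000=42373564558110787183902720000  T[28][3]=27·2671674589068831403868160000+1554454559147562279567360000=73689668464006010184007680000
row 29: T[29][1]=28·10888869450418352160768000000+0=304888344611713860501504000000  T[29][2]=28·42373564558110787183902720000+10888869450418352160768000000=1197348677077520393310044160000  T[29][3]=28·73689668464006010184007680000+42373564558110787183902720000=2105684281550279072336117760000
Read c(29,1) = 304888344611713860501504000000, c(29,2) = 1197348677077520393310044160000, c(29,3) = 2105684281550279072336117760000.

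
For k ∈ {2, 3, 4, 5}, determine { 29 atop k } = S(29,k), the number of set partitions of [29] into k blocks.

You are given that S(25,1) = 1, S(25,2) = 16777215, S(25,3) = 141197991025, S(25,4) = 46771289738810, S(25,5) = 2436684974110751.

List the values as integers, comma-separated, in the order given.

268435455, 11438127792025, 11998160744311570, 1540200411172850701

row 26: T[26][1]=1·1+0=1  T[26][2]=2·16777215+1=33554431  T[26][3]=3·141197991025+16777215=423610750290  T[26][4]=4·46771289738810+141197991025=187226356946265  T[26][5]=5·2436684974110751+46771289738810=12230196160292565
row 27: T[27][1]=1·1+0=1  T[27][2]=2·33554431+1=67108863  T[27][3]=3·423610750290+33554431=1270865805301  T[27][4]=4·187226356946265+423610750290=749329038535350  T[27][5]=5·12230196160292565+187226356946265=61338207158409090
row 28: T[28][1]=1·1+0=1  T[28][2]=2·67108863+1=134217727  T[28][3]=3·1270865805301+67108863=3812664524766  T[28][4]=4·749329038535350+1270865805301=2998587019946701  T[28][5]=5·61338207158409090+749329038535350=307440364830580800
row 29: T[29][2]=2·134217727+1=268435455  T[29][3]=3·3812664524766+134217727=11438127792025  T[29][4]=4·2998587019946701+3812664524766=11998160744311570  T[29][5]=5·307440364830580800+2998587019946701=1540200411172850701
Read S(29,2) = 268435455, S(29,3) = 11438127792025, S(29,4) = 11998160744311570, S(29,5) = 1540200411172850701.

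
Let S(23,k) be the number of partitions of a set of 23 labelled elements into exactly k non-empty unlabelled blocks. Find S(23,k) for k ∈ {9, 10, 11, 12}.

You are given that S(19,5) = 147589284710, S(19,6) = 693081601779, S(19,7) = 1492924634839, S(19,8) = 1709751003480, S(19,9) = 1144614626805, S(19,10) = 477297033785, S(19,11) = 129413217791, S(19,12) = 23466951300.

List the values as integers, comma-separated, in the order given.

12320068811796900, 9593401297313460, 4864251308951100, 1672162773483930

[20] T[20,6]:6*693081601779+147589284710=4306078895384 · T[20,7]:7*1492924634839+693081601779=11143554045652 · T[20,8]:8*1709751003480+1492924634839=15170932662679 · T[20,9]:9*1144614626805+1709751003480=12011282644725 · T[20,10]:10*477297033785+1144614626805=5917584964655 · T[20,11]:11*129413217791+477297033785=1900842429486 · T[20,12]:12*23466951300+129413217791=411016633391
[21] T[21,7]:7*11143554045652+4306078895384=82310957214948 · T[21,8]:8*15170932662679+11143554045652=132511015347084 · T[21,9]:9*12011282644725+15170932662679=123272476465204 · T[21,10]:10*5917584964655+12011282644725=71187132291275 · T[21,11]:11*1900842429486+5917584964655=26826851689001 · T[21,12]:12*411016633391+1900842429486=6833042030178
[22] T[22,8]:8*132511015347084+82310957214948=1142399079991620 · T[22,9]:9*123272476465204+132511015347084=1241963303533920 · T[22,10]:10*71187132291275+123272476465204=835143799377954 · T[22,11]:11*26826851689001+71187132291275=366282500870286 · T[22,12]:12*6833042030178+26826851689001=108823356051137
[23] T[23,9]:9*1241963303533920+1142399079991620=12320068811796900 · T[23,10]:10*835143799377954+1241963303533920=9593401297313460 · T[23,11]:11*366282500870286+835143799377954=4864251308951100 · T[23,12]:12*108823356051137+366282500870286=1672162773483930
Read S(23,9) = 12320068811796900, S(23,10) = 9593401297313460, S(23,11) = 4864251308951100, S(23,12) = 1672162773483930.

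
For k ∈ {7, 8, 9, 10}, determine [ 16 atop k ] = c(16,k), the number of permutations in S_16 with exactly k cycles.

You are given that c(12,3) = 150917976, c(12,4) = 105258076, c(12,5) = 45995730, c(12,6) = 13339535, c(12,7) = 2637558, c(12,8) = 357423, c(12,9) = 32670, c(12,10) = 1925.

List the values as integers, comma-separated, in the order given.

row 13: T[13][4]=12·105258076+150917976=1414014888  T[13][5]=12·45995730+105258076=657206836  T[13][6]=12·13339535+45995730=206070150  T[13][7]=12·2637558+13339535=44990231  T[13][8]=12·357423+2637558=6926634  T[13][9]=12·32670+357423=749463  T[13][10]=12·1925+32670=55770
row 14: T[14][5]=13·657206836+1414014888=9957703756  T[14][6]=13·206070150+657206836=3336118786  T[14][7]=13·44990231+206070150=790943153  T[14][8]=13·6926634+44990231=135036473  T[14][9]=13·749463+6926634=16669653  T[14][10]=13·55770+749463=1474473
row 15: T[15][6]=14·3336118786+9957703756=56663366760  T[15][7]=14·790943153+3336118786=14409322928  T[15][8]=14·135036473+790943153=2681453775  T[15][9]=14·16669653+135036473=368411615  T[15][10]=14·1474473+16669653=37312275
row 16: T[16][7]=15·14409322928+56663366760=272803210680  T[16][8]=15·2681453775+14409322928=54631129553  T[16][9]=15·368411615+2681453775=8207628000  T[16][10]=15·37312275+368411615=928095740
Read c(16,7) = 272803210680, c(16,8) = 54631129553, c(16,9) = 8207628000, c(16,10) = 928095740.

272803210680, 54631129553, 8207628000, 928095740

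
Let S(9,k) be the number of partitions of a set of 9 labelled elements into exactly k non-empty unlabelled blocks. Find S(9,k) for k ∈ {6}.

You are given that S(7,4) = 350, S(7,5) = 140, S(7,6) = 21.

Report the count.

row 8: T[8][5]=5·140+350=1050  T[8][6]=6·21+140=266
row 9: T[9][6]=6·266+1050=2646
Read S(9,6) = 2646.

2646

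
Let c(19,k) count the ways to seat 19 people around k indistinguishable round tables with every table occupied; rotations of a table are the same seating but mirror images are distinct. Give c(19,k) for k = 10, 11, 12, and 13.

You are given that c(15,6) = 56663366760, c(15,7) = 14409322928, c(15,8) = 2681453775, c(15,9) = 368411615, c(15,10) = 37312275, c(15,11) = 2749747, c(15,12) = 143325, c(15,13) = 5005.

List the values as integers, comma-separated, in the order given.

14710753408923, 1661573386473, 147560703732, 10246937272

i=16: T(16,7)=56663366760+15·14409322928=272803210680 | T(16,8)=14409322928+15·2681453775=54631129553 | T(16,9)=2681453775+15·368411615=8207628000 | T(16,10)=368411615+15·37312275=928095740 | T(16,11)=37312275+15·2749747=78558480 | T(16,12)=2749747+15·143325=4899622 | T(16,13)=143325+15·5005=218400
i=17: T(17,8)=272803210680+16·54631129553=1146901283528 | T(17,9)=54631129553+16·8207628000=185953177553 | T(17,10)=8207628000+16·928095740=23057159840 | T(17,11)=928095740+16·78558480=2185031420 | T(17,12)=78558480+16·4899622=156952432 | T(17,13)=4899622+16·218400=8394022
i=18: T(18,9)=1146901283528+17·185953177553=4308105301929 | T(18,10)=185953177553+17·23057159840=577924894833 | T(18,11)=23057159840+17·2185031420=60202693980 | T(18,12)=2185031420+17·156952432=4853222764 | T(18,13)=156952432+17·8394022=299650806
i=19: T(19,10)=4308105301929+18·577924894833=14710753408923 | T(19,11)=577924894833+18·60202693980=1661573386473 | T(19,12)=60202693980+18·4853222764=147560703732 | T(19,13)=4853222764+18·299650806=10246937272
Read c(19,10) = 14710753408923, c(19,11) = 1661573386473, c(19,12) = 147560703732, c(19,13) = 10246937272.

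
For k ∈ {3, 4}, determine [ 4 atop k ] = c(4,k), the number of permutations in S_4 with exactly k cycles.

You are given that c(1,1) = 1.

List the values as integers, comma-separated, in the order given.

[2] T[2,1]:1*1+0=1 · T[2,2]:1*0+1=1
[3] T[3,2]:2*1+1=3 · T[3,3]:2*0+1=1
[4] T[4,3]:3*1+3=6 · T[4,4]:3*0+1=1
Read c(4,3) = 6, c(4,4) = 1.

6, 1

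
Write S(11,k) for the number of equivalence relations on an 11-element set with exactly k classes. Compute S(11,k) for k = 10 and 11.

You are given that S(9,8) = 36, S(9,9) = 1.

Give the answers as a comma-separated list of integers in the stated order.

@10  (10,9):1·9+36→45, (10,10):0·10+1→1
@11  (11,10):1·10+45→55, (11,11):0·11+1→1
Read S(11,10) = 55, S(11,11) = 1.

55, 1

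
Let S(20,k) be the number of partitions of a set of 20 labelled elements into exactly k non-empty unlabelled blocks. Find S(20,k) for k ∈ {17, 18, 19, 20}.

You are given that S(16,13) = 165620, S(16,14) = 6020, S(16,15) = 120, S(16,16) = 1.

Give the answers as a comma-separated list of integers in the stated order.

741285, 15675, 190, 1

i=17: T(17,14)=165620+14·6020=249900 | T(17,15)=6020+15·120=7820 | T(17,16)=120+16·1=136 | T(17,17)=1+17·0=1
i=18: T(18,15)=249900+15·7820=367200 | T(18,16)=7820+16·136=9996 | T(18,17)=136+17·1=153 | T(18,18)=1+18·0=1
i=19: T(19,16)=367200+16·9996=527136 | T(19,17)=9996+17·153=12597 | T(19,18)=153+18·1=171 | T(19,19)=1+19·0=1
i=20: T(20,17)=527136+17·12597=741285 | T(20,18)=12597+18·171=15675 | T(20,19)=171+19·1=190 | T(20,20)=1+20·0=1
Read S(20,17) = 741285, S(20,18) = 15675, S(20,19) = 190, S(20,20) = 1.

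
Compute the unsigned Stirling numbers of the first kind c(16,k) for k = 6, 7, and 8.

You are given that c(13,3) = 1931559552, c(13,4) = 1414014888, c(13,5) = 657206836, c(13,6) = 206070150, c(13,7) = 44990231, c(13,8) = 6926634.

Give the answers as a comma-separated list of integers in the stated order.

1009672107080, 272803210680, 54631129553

[14] T[14,4]:13*1414014888+1931559552=20313753096 · T[14,5]:13*657206836+1414014888=9957703756 · T[14,6]:13*206070150+657206836=3336118786 · T[14,7]:13*44990231+206070150=790943153 · T[14,8]:13*6926634+44990231=135036473
[15] T[15,5]:14*9957703756+20313753096=159721605680 · T[15,6]:14*3336118786+9957703756=56663366760 · T[15,7]:14*790943153+3336118786=14409322928 · T[15,8]:14*135036473+790943153=2681453775
[16] T[16,6]:15*56663366760+159721605680=1009672107080 · T[16,7]:15*14409322928+56663366760=272803210680 · T[16,8]:15*2681453775+14409322928=54631129553
Read c(16,6) = 1009672107080, c(16,7) = 272803210680, c(16,8) = 54631129553.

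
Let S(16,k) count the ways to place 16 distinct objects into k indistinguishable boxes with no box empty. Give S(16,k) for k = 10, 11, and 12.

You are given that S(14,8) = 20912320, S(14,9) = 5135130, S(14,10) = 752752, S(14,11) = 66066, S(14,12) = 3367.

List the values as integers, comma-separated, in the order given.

193754990, 28936908, 2757118

row 15: T[15][9]=9·5135130+20912320=67128490  T[15][10]=10·752752+5135130=12662650  T[15][11]=11·66066+752752=1479478  T[15][12]=12·3367+66066=106470
row 16: T[16][10]=10·12662650+67128490=193754990  T[16][11]=11·1479478+12662650=28936908  T[16][12]=12·106470+1479478=2757118
Read S(16,10) = 193754990, S(16,11) = 28936908, S(16,12) = 2757118.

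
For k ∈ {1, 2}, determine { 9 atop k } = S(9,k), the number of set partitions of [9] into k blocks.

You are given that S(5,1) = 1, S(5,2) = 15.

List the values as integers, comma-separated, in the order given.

1, 255

@6  (6,1):1·1+0→1, (6,2):15·2+1→31
@7  (7,1):1·1+0→1, (7,2):31·2+1→63
@8  (8,1):1·1+0→1, (8,2):63·2+1→127
@9  (9,1):1·1+0→1, (9,2):127·2+1→255
Read S(9,1) = 1, S(9,2) = 255.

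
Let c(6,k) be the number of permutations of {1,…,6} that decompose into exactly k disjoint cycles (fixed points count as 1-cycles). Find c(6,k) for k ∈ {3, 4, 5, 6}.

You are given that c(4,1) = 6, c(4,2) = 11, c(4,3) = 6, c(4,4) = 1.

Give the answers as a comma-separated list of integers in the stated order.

225, 85, 15, 1

i=5: T(5,2)=6+4·11=50 | T(5,3)=11+4·6=35 | T(5,4)=6+4·1=10 | T(5,5)=1+4·0=1
i=6: T(6,3)=50+5·35=225 | T(6,4)=35+5·10=85 | T(6,5)=10+5·1=15 | T(6,6)=1+5·0=1
Read c(6,3) = 225, c(6,4) = 85, c(6,5) = 15, c(6,6) = 1.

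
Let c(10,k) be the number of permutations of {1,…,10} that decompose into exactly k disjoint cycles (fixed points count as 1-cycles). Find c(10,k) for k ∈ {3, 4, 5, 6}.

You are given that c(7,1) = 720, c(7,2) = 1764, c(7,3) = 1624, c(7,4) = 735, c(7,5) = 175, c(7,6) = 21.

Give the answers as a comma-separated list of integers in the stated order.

1172700, 723680, 269325, 63273

r8: T_8,1=7×720+0=5040; T_8,2=7×1764+720=13068; T_8,3=7×1624+1764=13132; T_8,4=7×735+1624=6769; T_8,5=7×175+735=1960; T_8,6=7×21+175=322
r9: T_9,2=8×13068+5040=109584; T_9,3=8×13132+13068=118124; T_9,4=8×6769+13132=67284; T_9,5=8×1960+6769=22449; T_9,6=8×322+1960=4536
r10: T_10,3=9×118124+109584=1172700; T_10,4=9×67284+118124=723680; T_10,5=9×22449+67284=269325; T_10,6=9×4536+22449=63273
Read c(10,3) = 1172700, c(10,4) = 723680, c(10,5) = 269325, c(10,6) = 63273.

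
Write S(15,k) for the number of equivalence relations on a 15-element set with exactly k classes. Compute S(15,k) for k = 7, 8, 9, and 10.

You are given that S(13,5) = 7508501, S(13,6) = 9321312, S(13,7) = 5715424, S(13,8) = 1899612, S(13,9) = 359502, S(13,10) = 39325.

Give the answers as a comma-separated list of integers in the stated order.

i=14: T(14,6)=7508501+6·9321312=63436373 | T(14,7)=9321312+7·5715424=49329280 | T(14,8)=5715424+8·1899612=20912320 | T(14,9)=1899612+9·359502=5135130 | T(14,10)=359502+10·39325=752752
i=15: T(15,7)=63436373+7·49329280=408741333 | T(15,8)=49329280+8·20912320=216627840 | T(15,9)=20912320+9·5135130=67128490 | T(15,10)=5135130+10·752752=12662650
Read S(15,7) = 408741333, S(15,8) = 216627840, S(15,9) = 67128490, S(15,10) = 12662650.

408741333, 216627840, 67128490, 12662650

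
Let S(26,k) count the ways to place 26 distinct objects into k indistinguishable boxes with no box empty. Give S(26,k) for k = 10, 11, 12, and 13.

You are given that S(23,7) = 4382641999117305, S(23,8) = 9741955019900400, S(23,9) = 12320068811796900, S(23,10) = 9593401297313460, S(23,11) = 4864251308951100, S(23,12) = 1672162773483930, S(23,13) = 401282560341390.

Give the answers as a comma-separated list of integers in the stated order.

row 24: T[24][8]=8·9741955019900400+4382641999117305=82318282158320505  T[24][9]=9·12320068811796900+9741955019900400=120622574326072500  T[24][10]=10·9593401297313460+12320068811796900=108254081784931500  T[24][11]=11·4864251308951100+9593401297313460=63100165695775560  T[24][12]=12·1672162773483930+4864251308951100=24930204590758260  T[24][13]=13·401282560341390+1672162773483930=6888836057922000
row 25: T[25][9]=9·120622574326072500+82318282158320505=1167921451092973005  T[25][10]=10·108254081784931500+120622574326072500=1203163392175387500  T[25][11]=11·63100165695775560+108254081784931500=802355904438462660  T[25][12]=12·24930204590758260+63100165695775560=362262620784874680  T[25][13]=13·6888836057922000+24930204590758260=114485073343744260
row 26: T[26][10]=10·1203163392175387500+1167921451092973005=13199555372846848005  T[26][11]=11·802355904438462660+1203163392175387500=10029078340998476760  T[26][12]=12·362262620784874680+802355904438462660=5149507353856958820  T[26][13]=13·114485073343744260+362262620784874680=1850568574253550060
Read S(26,10) = 13199555372846848005, S(26,11) = 10029078340998476760, S(26,12) = 5149507353856958820, S(26,13) = 1850568574253550060.

13199555372846848005, 10029078340998476760, 5149507353856958820, 1850568574253550060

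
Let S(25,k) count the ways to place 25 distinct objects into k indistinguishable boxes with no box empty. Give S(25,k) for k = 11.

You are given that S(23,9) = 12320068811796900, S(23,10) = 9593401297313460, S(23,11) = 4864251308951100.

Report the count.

802355904438462660

[24] T[24,10]:10*9593401297313460+12320068811796900=108254081784931500 · T[24,11]:11*4864251308951100+9593401297313460=63100165695775560
[25] T[25,11]:11*63100165695775560+108254081784931500=802355904438462660
Read S(25,11) = 802355904438462660.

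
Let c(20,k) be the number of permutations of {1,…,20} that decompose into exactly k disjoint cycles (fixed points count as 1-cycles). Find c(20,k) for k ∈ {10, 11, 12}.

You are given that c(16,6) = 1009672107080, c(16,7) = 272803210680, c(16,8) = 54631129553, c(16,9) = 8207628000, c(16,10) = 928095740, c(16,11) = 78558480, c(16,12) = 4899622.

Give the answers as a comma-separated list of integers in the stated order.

381922055502195, 46280647751910, 4465226757381

row 17: T[17][7]=16·272803210680+1009672107080=5374523477960  T[17][8]=16·54631129553+272803210680=1146901283528  T[17][9]=16·8207628000+54631129553=185953177553  T[17][10]=16·928095740+8207628000=23057159840  T[17][11]=16·78558480+928095740=2185031420  T[17][12]=16·4899622+78558480=156952432
row 18: T[18][8]=17·1146901283528+5374523477960=24871845297936  T[18][9]=17·185953177553+1146901283528=4308105301929  T[18][10]=17·23057159840+185953177553=577924894833  T[18][11]=17·2185031420+23057159840=60202693980  T[18][12]=17·156952432+2185031420=4853222764
row 19: T[19][9]=18·4308105301929+24871845297936=102417740732658  T[19][10]=18·577924894833+4308105301929=14710753408923  T[19][11]=18·60202693980+577924894833=1661573386473  T[19][12]=18·4853222764+60202693980=147560703732
row 20: T[20][10]=19·14710753408923+102417740732658=381922055502195  T[20][11]=19·1661573386473+14710753408923=46280647751910  T[20][12]=19·147560703732+1661573386473=4465226757381
Read c(20,10) = 381922055502195, c(20,11) = 46280647751910, c(20,12) = 4465226757381.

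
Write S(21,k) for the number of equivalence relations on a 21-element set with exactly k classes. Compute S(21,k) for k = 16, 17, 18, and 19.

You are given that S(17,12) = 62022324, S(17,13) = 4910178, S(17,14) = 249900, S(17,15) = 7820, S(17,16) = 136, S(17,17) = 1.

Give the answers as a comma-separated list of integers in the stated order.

809944464, 34952799, 1023435, 19285

[18] T[18,13]:13*4910178+62022324=125854638 · T[18,14]:14*249900+4910178=8408778 · T[18,15]:15*7820+249900=367200 · T[18,16]:16*136+7820=9996 · T[18,17]:17*1+136=153 · T[18,18]:18*0+1=1
[19] T[19,14]:14*8408778+125854638=243577530 · T[19,15]:15*367200+8408778=13916778 · T[19,16]:16*9996+367200=527136 · T[19,17]:17*153+9996=12597 · T[19,18]:18*1+153=171 · T[19,19]:19*0+1=1
[20] T[20,15]:15*13916778+243577530=452329200 · T[20,16]:16*527136+13916778=22350954 · T[20,17]:17*12597+527136=741285 · T[20,18]:18*171+12597=15675 · T[20,19]:19*1+171=190
[21] T[21,16]:16*22350954+452329200=809944464 · T[21,17]:17*741285+22350954=34952799 · T[21,18]:18*15675+741285=1023435 · T[21,19]:19*190+15675=19285
Read S(21,16) = 809944464, S(21,17) = 34952799, S(21,18) = 1023435, S(21,19) = 19285.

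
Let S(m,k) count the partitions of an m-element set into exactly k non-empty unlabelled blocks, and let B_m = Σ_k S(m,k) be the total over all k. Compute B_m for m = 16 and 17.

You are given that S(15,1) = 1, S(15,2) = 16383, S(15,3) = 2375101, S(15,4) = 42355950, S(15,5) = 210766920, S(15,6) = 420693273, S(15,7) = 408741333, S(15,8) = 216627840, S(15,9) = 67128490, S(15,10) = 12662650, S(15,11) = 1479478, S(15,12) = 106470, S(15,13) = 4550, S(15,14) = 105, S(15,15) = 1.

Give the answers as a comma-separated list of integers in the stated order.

10480142147, 82864869804

@16  (16,1):1·1+0→1, (16,2):16383·2+1→32767, (16,3):2375101·3+16383→7141686, (16,4):42355950·4+2375101→171798901, (16,5):210766920·5+42355950→1096190550, (16,6):420693273·6+210766920→2734926558, (16,7):408741333·7+420693273→3281882604, (16,8):216627840·8+408741333→2141764053, (16,9):67128490·9+216627840→820784250, (16,10):12662650·10+67128490→193754990, (16,11):1479478·11+12662650→28936908, (16,12):106470·12+1479478→2757118, (16,13):4550·13+106470→165620, (16,14):105·14+4550→6020, (16,15):1·15+105→120, (16,16):0·16+1→1
@17  (17,1):1·1+0→1, (17,2):32767·2+1→65535, (17,3):7141686·3+32767→21457825, (17,4):171798901·4+7141686→694337290, (17,5):1096190550·5+171798901→5652751651, (17,6):2734926558·6+1096190550→17505749898, (17,7):3281882604·7+2734926558→25708104786, (17,8):2141764053·8+3281882604→20415995028, (17,9):820784250·9+2141764053→9528822303, (17,10):193754990·10+820784250→2758334150, (17,11):28936908·11+193754990→512060978, (17,12):2757118·12+28936908→62022324, (17,13):165620·13+2757118→4910178, (17,14):6020·14+165620→249900, (17,15):120·15+6020→7820, (17,16):1·16+120→136, (17,17):0·17+1→1
B_16 = ΣS(16,k) = 1+32767+7141686+171798901+1096190550+2734926558+3281882604+2141764053+820784250+193754990+28936908+2757118+165620+6020+120+1 = 10480142147
B_17 = ΣS(17,k) = 1+65535+21457825+694337290+5652751651+17505749898+25708104786+20415995028+9528822303+2758334150+512060978+62022324+4910178+249900+7820+136+1 = 82864869804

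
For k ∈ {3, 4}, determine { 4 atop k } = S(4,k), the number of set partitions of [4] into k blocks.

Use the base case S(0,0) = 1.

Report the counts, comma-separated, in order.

6, 1

[1] T[1,1]:1*0+1=1
[2] T[2,1]:1*1+0=1 · T[2,2]:2*0+1=1
[3] T[3,2]:2*1+1=3 · T[3,3]:3*0+1=1
[4] T[4,3]:3*1+3=6 · T[4,4]:4*0+1=1
Read S(4,3) = 6, S(4,4) = 1.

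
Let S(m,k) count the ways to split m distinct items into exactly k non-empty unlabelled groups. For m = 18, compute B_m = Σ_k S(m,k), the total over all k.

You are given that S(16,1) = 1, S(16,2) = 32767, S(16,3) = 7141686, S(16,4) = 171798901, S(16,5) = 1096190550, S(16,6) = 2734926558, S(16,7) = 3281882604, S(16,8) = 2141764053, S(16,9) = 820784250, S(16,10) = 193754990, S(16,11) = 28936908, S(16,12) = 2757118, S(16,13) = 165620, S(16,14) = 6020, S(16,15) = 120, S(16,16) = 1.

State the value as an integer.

682076806159

row 17: T[17][1]=1·1+0=1  T[17][2]=2·32767+1=65535  T[17][3]=3·7141686+32767=21457825  T[17][4]=4·171798901+7141686=694337290  T[17][5]=5·1096190550+171798901=5652751651  T[17][6]=6·2734926558+1096190550=17505749898  T[17][7]=7·3281882604+2734926558=25708104786  T[17][8]=8·2141764053+3281882604=20415995028  T[17][9]=9·820784250+2141764053=9528822303  T[17][10]=10·193754990+820784250=2758334150  T[17][11]=11·28936908+193754990=512060978  T[17][12]=12·2757118+28936908=62022324  T[17][13]=13·165620+2757118=4910178  T[17][14]=14·6020+165620=249900  T[17][15]=15·120+6020=7820  T[17][16]=16·1+120=136  T[17][17]=17·0+1=1
row 18: T[18][1]=1·1+0=1  T[18][2]=2·65535+1=131071  T[18][3]=3·21457825+65535=64439010  T[18][4]=4·694337290+21457825=2798806985  T[18][5]=5·5652751651+694337290=28958095545  T[18][6]=6·17505749898+5652751651=110687251039  T[18][7]=7·25708104786+17505749898=197462483400  T[18][8]=8·20415995028+25708104786=189036065010  T[18][9]=9·9528822303+20415995028=106175395755  T[18][10]=10·2758334150+9528822303=37112163803  T[18][11]=11·512060978+2758334150=8391004908  T[18][12]=12·62022324+512060978=1256328866  T[18][13]=13·4910178+62022324=125854638  T[18][14]=14·249900+4910178=8408778  T[18][15]=15·7820+249900=367200  T[18][16]=16·136+7820=9996  T[18][17]=17·1+136=153  T[18][18]=18·0+1=1
B_18 = ΣS(18,k) = 1+131071+64439010+2798806985+28958095545+110687251039+197462483400+189036065010+106175395755+37112163803+8391004908+1256328866+125854638+8408778+367200+9996+153+1 = 682076806159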